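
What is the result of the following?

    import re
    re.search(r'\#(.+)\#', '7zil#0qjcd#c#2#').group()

'#0qjcd#c#2#'

`re.search` tries every starting position until one works.
The match spans [4:15] → '#0qjcd#c#2#'.
Captured: group 1 = '0qjcd#c#2'.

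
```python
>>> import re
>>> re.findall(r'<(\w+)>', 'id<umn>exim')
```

['umn']

Because there's exactly one group, `findall` drops the full match and keeps group 1 from the one hit.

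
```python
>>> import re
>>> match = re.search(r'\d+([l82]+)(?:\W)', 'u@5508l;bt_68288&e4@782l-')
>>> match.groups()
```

The match spans [2:8] → '5508l;'.
Captured: group 1 = 'l'.

('l',)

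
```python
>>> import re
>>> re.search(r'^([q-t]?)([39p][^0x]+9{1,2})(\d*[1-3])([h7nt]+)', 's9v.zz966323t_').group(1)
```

Pattern: anchored at the start of the string; then optionally a character in [q-t] (captured); then one of [39p], then one or more of any character except [0x], then 1 to 2 of a literal '9' (captured); then zero or more of a digit, then a character in [1-3] (captured); then one or more of one of [h7nt] (captured).
`re.search` scans for the first position where the pattern succeeds.
The match spans [0:13] → 's9v.zz966323t'.
Captured: group 1 = 's', group 2 = '9v.zz9', group 3 = '66323', group 4 = 't'.

's'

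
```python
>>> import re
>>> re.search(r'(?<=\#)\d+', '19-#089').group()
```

The positive lookaround only admits positions where the adjacent text matches; those characters stay outside the span.
The match spans [4:7] → '089'.

'089'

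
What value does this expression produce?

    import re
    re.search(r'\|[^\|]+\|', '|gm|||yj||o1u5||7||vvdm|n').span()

(0, 4)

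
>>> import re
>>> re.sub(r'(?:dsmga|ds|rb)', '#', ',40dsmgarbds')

',40###'

Alternation tries branches left to right and keeps the first one that lets the overall match succeed at that position.
`sub` substitutes '#' at each match site.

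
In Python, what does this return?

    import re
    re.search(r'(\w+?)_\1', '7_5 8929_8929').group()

A backreference is literal: `\1` must see the identical characters the first group matched.
The match spans [4:13] → '8929_8929'.

'8929_8929'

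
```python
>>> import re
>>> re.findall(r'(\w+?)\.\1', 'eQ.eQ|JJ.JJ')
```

['eQ', 'JJ']

A backreference is literal: `\1` must see the identical characters the first group matched.
Matches: at [0:5] match 'eQ.eQ', group 1 = 'eQ'; at [6:11] match 'JJ.JJ', group 1 = 'JJ'.
`findall` collects group 1 from each match (2 total).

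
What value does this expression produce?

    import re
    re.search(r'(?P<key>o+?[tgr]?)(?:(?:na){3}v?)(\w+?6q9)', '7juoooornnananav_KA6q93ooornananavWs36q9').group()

The pattern matches one or more of the literal 'o' (lazy), then optionally one of [tgr] (captured as 'key'); then the literal 'na' repeated 3 times, then optionally a literal 'v' (non-capturing group); then one or more of a word character (lazy), then the literal '6q9' (captured).
The match spans [23:40] → 'ooornananavWs36q9'.

'ooornananavWs36q9'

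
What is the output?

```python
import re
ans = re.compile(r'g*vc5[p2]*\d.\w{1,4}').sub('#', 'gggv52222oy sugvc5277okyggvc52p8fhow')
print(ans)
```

gggv52222oy su##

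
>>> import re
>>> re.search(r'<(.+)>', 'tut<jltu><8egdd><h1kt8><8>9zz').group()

The match spans [3:26] → '<jltu><8egdd><h1kt8><8>'.

'<jltu><8egdd><h1kt8><8>'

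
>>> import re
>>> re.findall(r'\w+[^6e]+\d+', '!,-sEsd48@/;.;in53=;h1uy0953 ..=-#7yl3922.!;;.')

Pattern: one or more of a word character; then one or more of any character except [6e]; then one or more of a digit.
`findall` yields the raw match text (1 of them) because the pattern has no groups.

['sEsd48@/;.;in53=;h1uy0953 ..=-#7yl3922']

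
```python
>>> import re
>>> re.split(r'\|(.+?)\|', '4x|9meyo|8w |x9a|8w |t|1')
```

['4x', '9meyo', '8w ', 'x9a', '8w ', 't', '1']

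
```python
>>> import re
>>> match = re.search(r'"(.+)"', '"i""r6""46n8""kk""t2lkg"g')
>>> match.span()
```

The match spans [0:24] → '"i""r6""46n8""kk""t2lkg"'.

(0, 24)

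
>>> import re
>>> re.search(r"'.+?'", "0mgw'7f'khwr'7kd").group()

"'7f'"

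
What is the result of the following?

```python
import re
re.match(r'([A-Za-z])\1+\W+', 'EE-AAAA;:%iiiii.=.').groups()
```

('E',)

The match spans [0:3] → 'EE-'.
Captured: group 1 = 'E'.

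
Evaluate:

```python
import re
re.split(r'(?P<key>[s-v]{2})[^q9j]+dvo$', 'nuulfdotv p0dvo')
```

['n', 'uu', '']

Pattern: exactly 2 of a character in [s-v] (captured as 'key'); then one or more of any character except [q9j], then the literal 'dvo'; then anchored at the end.
`re.split` interleaves the captured-group text with the surrounding fragments.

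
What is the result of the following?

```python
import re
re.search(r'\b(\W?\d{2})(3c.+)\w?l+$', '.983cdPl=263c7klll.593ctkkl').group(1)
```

The match spans [1:27] → '983cdPl=263c7klll.593ctkkl'.
Captured: group 1 = '98', group 2 = '3cdPl=263c7klll.593ctkk'.

'98'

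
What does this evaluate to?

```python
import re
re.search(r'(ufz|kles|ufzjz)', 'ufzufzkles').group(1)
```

The match spans [0:3] → 'ufz'.
Captured: group 1 = 'ufz'.

'ufz'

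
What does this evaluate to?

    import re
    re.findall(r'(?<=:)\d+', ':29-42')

Lookahead/lookbehind check context without consuming it, so the matched span excludes the asserted characters.
With no groups in the pattern, `findall` gives back each whole match — 1 here.

['29']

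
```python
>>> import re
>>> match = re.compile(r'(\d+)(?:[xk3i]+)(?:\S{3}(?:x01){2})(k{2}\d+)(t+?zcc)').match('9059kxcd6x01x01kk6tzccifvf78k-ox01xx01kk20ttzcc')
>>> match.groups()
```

The match spans [0:22] → '9059kxcd6x01x01kk6tzcc'.
Captured: group 1 = '9059', group 2 = 'kk6', group 3 = 'tzcc'.

('9059', 'kk6', 'tzcc')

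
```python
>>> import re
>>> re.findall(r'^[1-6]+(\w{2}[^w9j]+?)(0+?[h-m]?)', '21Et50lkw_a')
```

This matches anchored at the start of the string; then one or more of a character in [1-6]; then exactly 2 of a word character, then one or more of any character except [w9j] (lazy) (captured); then one or more of the literal '0' (lazy), then optionally a character in [h-m] (captured).
Matches: at [0:7] match '21Et50l', groups = ('Et5', '0l').
With 2 capturing groups, `findall` returns a 2-tuple per match.

[('Et5', '0l')]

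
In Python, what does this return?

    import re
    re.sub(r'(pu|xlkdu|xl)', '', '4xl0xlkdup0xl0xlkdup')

`|` is ordered: at each position the engine commits to the first alternative that works.
Matches: at [1:3] → 'xl'; at [4:9] → 'xlkdu'; at [11:13] → 'xl'; at [14:19] → 'xlkdu'.
Every occurrence is swapped for ''.

'40p00p'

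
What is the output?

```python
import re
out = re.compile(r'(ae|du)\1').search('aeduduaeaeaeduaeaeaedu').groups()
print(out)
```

('du',)

`\1` has to match the exact text group 1 already captured.
`search` walks the string left to right and returns the first match it finds.
The match spans [2:6] → 'dudu'.
Captured: group 1 = 'du'.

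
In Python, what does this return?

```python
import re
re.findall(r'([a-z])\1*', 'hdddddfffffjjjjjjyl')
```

`\1` is not a pattern — it's the concrete string captured by group 1, re-applied verbatim.
Because there's exactly one group, `findall` drops the full match and keeps group 1 from each hit.

['h', 'd', 'f', 'j', 'y', 'l']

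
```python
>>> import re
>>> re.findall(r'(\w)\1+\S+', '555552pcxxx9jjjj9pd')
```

['5']

`\1` is not a pattern — it's the concrete string captured by group 1, re-applied verbatim.
One capturing group, so `findall` returns just the captured substring from the one match — 1 in all.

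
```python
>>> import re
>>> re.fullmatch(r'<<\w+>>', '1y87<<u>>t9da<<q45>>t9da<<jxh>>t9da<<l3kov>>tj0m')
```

None

`re.fullmatch` requires the pattern to consume the entire string.
Here the pattern can't cover the whole string, so the call returns None.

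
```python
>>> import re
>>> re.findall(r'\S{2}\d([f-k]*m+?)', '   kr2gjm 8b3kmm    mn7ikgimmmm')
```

['gjm', 'km', 'ikgim']

A `+?`/`*?`/`{m,n}?` starts at its minimum and grows only as far as needed for what follows to match.
One capturing group, so `findall` returns just the captured substring from each match — 3 in all.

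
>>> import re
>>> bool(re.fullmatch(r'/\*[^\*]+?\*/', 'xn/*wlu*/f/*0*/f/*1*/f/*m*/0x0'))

False

`re.fullmatch` is like wrapping the pattern in `^…$` (in single-line mode).
Here the string isn't matched end-to-end, so the call returns None, and `bool(None)` is False.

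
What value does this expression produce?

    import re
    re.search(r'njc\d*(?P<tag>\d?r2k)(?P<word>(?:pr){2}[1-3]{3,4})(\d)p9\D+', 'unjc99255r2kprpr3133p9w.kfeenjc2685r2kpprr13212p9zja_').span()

(1, 31)

Pattern: the literal 'njc', then zero or more of a digit; then optionally a digit, then the literal 'r2k' (captured as 'tag'); then the literal 'pr' repeated 2 times, then 3 to 4 of a character in [1-3] (captured as 'word'); then a digit (captured); then the literal 'p9', then one or more of a non-digit.
Unlike `match`, `search` isn't anchored — it looks for the pattern anywhere in the string.
The match spans [1:31] → 'njc99255r2kprpr3133p9w.kfeenjc'.
Captured: group 1 = 'r2k', group 2 = 'prpr313', group 3 = '3'.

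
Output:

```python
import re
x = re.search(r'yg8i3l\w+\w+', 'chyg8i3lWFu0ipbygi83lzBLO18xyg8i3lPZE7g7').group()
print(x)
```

Pattern: the literal 'yg8', then the literal 'i3l'; then one or more of a word character, then one or more of a word character.
The match spans [2:40] → 'yg8i3lWFu0ipbygi83lzBLO18xyg8i3lPZE7g7'.

yg8i3lWFu0ipbygi83lzBLO18xyg8i3lPZE7g7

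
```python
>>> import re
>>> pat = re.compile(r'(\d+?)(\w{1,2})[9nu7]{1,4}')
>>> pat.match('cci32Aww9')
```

None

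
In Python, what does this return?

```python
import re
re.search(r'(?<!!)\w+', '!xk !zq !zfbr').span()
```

A negative assertion filters positions out without eating any characters.
`re.search` scans for the first position where the pattern succeeds.
The match spans [2:3] → 'k'.

(2, 3)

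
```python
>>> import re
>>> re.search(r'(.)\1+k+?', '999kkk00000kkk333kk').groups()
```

('9',)

`\1` has to match the exact text group 1 already captured.
`re.search` scans for the first position where the pattern succeeds.
The match spans [0:4] → '999k'.
Captured: group 1 = '9'.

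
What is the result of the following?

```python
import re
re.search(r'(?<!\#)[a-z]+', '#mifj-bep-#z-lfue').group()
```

'ifj'

A negative assertion filters positions out without eating any characters.
The match spans [2:5] → 'ifj'.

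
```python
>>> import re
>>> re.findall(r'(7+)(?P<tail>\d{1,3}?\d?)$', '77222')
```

[('77', '222')]

Pattern: one or more of a literal '7' (captured); then 1 to 3 of a digit (lazy), then optionally a digit (captured as 'tail'); then anchored at the end.
Matches: at [0:5] match '77222', groups = ('77', '222').
Multiple groups make `findall` return tuples — one 2-tuple for the one match.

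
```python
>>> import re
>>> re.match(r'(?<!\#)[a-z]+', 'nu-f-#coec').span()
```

(0, 2)

The negative lookaround is zero-width — it rules out positions where the adjacent text would match, without consuming anything.
`re.match` won't scan ahead — the pattern has to work from the very first character.
The match spans [0:2] → 'nu'.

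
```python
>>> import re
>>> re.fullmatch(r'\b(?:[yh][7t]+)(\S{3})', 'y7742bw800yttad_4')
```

For `fullmatch`, every character of the input must be accounted for by the pattern.
Here the pattern can't cover the whole string, so the call returns None.

None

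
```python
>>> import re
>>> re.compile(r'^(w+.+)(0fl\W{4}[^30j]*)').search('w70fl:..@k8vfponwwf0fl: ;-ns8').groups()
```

('w70fl:..@k8vfponwwf', '0fl: ;-ns8')

The match spans [0:29] → 'w70fl:..@k8vfponwwf0fl: ;-ns8'.
Captured: group 1 = 'w70fl:..@k8vfponwwf', group 2 = '0fl: ;-ns8'.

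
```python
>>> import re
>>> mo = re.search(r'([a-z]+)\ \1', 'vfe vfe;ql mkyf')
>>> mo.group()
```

After group 1 captures some text, `\1` only succeeds where that same text appears again.
Unlike `match`, `search` isn't anchored — it looks for the pattern anywhere in the string.
The match spans [0:7] → 'vfe vfe'.
Captured: group 1 = 'vfe'.

'vfe vfe'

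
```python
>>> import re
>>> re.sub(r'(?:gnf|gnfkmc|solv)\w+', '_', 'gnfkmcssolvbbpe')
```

'_'

Matches: at [0:15] → 'gnfkmcssolvbbpe'.
Each match is replaced by '_'.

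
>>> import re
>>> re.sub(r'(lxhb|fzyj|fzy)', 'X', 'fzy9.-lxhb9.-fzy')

'X9.-X9.-X'

Matches: at [0:3] → 'fzy'; at [6:10] → 'lxhb'; at [13:16] → 'fzy'.
`sub` substitutes 'X' at each match site.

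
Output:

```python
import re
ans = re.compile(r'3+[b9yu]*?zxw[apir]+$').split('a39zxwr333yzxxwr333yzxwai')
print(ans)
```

['a39zxwr333yzxxwr', '']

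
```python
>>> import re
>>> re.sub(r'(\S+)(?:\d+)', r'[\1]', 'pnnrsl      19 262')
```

`\1` in the replacement pulls in group 1's text for each match.

'pnnrsl      [1] [26]'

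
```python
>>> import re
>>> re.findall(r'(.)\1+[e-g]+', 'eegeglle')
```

`\1` is not a pattern — it's the concrete string captured by group 1, re-applied verbatim.
Walking the string: at [0:5] match 'eegeg', group 1 = 'e'; at [5:8] match 'lle', group 1 = 'l'.
Because there's exactly one group, `findall` drops the full match and keeps group 1 from each hit.

['e', 'l']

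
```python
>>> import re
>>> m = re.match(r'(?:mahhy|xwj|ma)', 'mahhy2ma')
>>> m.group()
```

`re.match` won't scan ahead — the pattern has to work from the very first character.
The match spans [0:5] → 'mahhy'.

'mahhy'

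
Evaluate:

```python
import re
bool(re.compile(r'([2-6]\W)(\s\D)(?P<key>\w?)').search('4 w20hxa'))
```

Pattern: a character in [2-6], then a non-word character (captured); then whitespace, then a non-digit (captured); then optionally a word character (captured as 'key').
Here nothing in the string fits, so the call returns None, and `bool(None)` is False.

False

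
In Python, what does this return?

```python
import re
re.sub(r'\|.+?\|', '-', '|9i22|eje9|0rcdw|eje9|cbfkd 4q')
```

'-eje9-eje9|cbfkd 4q'

A `+?`/`*?`/`{m,n}?` starts at its minimum and grows only as far as needed for what follows to match.
Each match is replaced by '-'.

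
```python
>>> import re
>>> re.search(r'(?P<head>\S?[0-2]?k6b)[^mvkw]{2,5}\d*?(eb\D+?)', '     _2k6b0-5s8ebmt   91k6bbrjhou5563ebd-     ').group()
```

'_2k6b0-5s8ebm'

The pattern matches optionally a non-whitespace character, then optionally a character in [0-2], then the literal 'k6b' (captured as 'head'); then 2 to 5 of any character except [mvkw], then zero or more of a digit (lazy); then the literal 'eb', then one or more of a non-digit (lazy) (captured).
`re.search` tries every starting position until one works.
The match spans [5:18] → '_2k6b0-5s8ebm'.
Captured: group 1 = '_2k6b', group 2 = 'ebm'.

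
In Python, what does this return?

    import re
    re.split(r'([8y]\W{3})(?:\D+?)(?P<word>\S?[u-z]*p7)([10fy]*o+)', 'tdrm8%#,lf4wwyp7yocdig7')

Because the pattern has a capturing group, `split` also inserts each captured text between the pieces.

['tdrm', '8%#,', '4wwyp7', 'yo', 'cdig7']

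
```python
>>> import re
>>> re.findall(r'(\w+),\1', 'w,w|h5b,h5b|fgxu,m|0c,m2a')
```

['w', 'h5b']

The backreference `\1` re-matches whatever the first group consumed, character for character.
Walking the string: at [0:3] match 'w,w', group 1 = 'w'; at [4:11] match 'h5b,h5b', group 1 = 'h5b'.
One capturing group, so `findall` returns just the captured substring from each match — 2 in all.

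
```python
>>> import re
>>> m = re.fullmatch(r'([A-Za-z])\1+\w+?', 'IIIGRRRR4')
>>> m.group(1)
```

'I'

The match spans [0:9] → 'IIIGRRRR4'.
Captured: group 1 = 'I'.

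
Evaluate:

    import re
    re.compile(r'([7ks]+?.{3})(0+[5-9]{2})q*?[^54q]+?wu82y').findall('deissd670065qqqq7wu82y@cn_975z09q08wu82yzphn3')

[('ssd67', '0065')]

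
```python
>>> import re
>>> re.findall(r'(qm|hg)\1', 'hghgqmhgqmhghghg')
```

['hg', 'hg']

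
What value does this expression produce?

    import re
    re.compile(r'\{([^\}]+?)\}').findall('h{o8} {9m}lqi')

['o8', '9m']

Matches: at [1:5] match '{o8}', group 1 = 'o8'; at [6:10] match '{9m}', group 1 = '9m'.
With a single group, `findall` returns only what that group captured — 2 items.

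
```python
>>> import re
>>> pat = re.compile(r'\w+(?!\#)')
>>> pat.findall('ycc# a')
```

Because the assertion is negative and zero-width, positions next to the forbidden text are skipped.
Walking the string: at [0:2] → 'yc'; at [5:6] → 'a'.
No capturing groups, so `findall` returns the 2 full match strings.

['yc', 'a']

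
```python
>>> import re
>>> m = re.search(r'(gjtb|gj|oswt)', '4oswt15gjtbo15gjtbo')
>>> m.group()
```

The match spans [1:5] → 'oswt'.

'oswt'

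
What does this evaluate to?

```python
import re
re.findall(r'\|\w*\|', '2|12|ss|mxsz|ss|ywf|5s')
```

Matches: at [1:5] → '|12|'; at [7:13] → '|mxsz|'; at [15:20] → '|ywf|'.
No capturing groups, so `findall` returns the 3 full match strings.

['|12|', '|mxsz|', '|ywf|']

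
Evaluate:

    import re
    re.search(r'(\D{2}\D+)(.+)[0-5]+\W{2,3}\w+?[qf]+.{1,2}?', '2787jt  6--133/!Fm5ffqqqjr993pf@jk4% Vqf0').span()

This matches exactly 2 of a non-digit, then one or more of a non-digit (captured); then one or more of any character (captured); then one or more of a character in [0-5], then 2 to 3 of a non-word character; then one or more of a word character (lazy), then one or more of one of [qf], then 1 to 2 of any character (lazy).
`re.search` tries every starting position until one works.
The match spans [4:41] → 'jt  6--133/!Fm5ffqqqjr993pf@jk4% Vqf0'.
Captured: group 1 = 'jt  ', group 2 = '6--133/!Fm5ffqqqjr993pf@jk'.

(4, 41)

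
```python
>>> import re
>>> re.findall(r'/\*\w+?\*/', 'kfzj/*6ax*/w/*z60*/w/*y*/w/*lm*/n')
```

['/*6ax*/', '/*z60*/', '/*y*/', '/*lm*/']

Walking the string: at [4:11] → '/*6ax*/'; at [12:19] → '/*z60*/'; at [20:25] → '/*y*/'; at [26:32] → '/*lm*/'.
With no groups in the pattern, `findall` gives back each whole match — 4 here.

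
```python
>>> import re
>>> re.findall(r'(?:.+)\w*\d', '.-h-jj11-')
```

The pattern matches one or more of any character (non-capturing group); then zero or more of a word character, then a digit.
Scanning left to right: at [0:8] → '.-h-jj11'.
No capturing groups, so `findall` returns the 1 full match string.

['.-h-jj11']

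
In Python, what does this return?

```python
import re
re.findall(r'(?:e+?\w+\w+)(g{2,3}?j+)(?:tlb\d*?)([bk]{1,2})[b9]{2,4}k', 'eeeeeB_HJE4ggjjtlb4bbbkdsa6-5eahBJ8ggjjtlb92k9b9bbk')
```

[('ggjj', 'b')]

The pattern matches one or more of the literal 'e' (lazy), then one or more of a word character, then one or more of a word character (non-capturing group); then 2 to 3 of a literal 'g' (lazy), then one or more of the literal 'j' (captured); then the literal 'tlb', then zero or more of a digit (lazy) (non-capturing group); then 1 to 2 of one of [bk] (captured); then 2 to 4 of one of [b9], then the literal 'k'.
Scanning left to right: at [0:23] match 'eeeeeB_HJE4ggjjtlb4bbbk', groups = ('ggjj', 'b').
2 groups means the one result is a tuple of 2 captured strings — 1 here.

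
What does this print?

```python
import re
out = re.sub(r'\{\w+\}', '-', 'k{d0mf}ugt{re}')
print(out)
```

k-ugt-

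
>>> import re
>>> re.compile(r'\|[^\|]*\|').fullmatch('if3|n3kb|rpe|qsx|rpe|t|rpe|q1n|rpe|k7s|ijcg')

`re.fullmatch` requires the pattern to consume the entire string.
Here the string isn't matched end-to-end, so the call returns None.

None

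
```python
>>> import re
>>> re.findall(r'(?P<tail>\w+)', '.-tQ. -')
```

['tQ']

The pattern matches one or more of a word character (captured as 'tail').
Matches: at [2:4] match 'tQ', group 1 = 'tQ'.
Because there's exactly one group, `findall` drops the full match and keeps group 1 from the one hit.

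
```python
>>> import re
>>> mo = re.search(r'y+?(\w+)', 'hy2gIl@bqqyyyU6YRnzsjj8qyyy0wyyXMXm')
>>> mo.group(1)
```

The match spans [1:6] → 'y2gIl'.
Captured: group 1 = '2gIl'.

'2gIl'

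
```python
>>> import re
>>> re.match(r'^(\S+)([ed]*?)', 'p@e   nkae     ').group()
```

`re.match` won't scan ahead — the pattern has to work from the very first character.
The match spans [0:3] → 'p@e'.

'p@e'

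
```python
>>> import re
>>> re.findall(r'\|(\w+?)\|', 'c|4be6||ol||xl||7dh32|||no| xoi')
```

['4be6', 'ol', 'xl', '7dh32', 'no']

One capturing group, so `findall` returns just the captured substring from each match — 5 in all.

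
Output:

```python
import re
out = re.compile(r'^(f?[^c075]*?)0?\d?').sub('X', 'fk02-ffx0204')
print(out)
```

Every occurrence is swapped for 'X'.

Xk02-ffx0204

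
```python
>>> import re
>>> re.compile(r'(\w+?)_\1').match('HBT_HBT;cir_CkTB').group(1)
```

'HBT'

The match spans [0:7] → 'HBT_HBT'.
Captured: group 1 = 'HBT'.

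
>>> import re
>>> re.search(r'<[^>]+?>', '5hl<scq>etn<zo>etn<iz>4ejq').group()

'<scq>'

`re.search` tries every starting position until one works.
The match spans [3:8] → '<scq>'.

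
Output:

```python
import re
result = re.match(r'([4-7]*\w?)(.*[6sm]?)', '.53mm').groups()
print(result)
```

('', '.53mm')

The match spans [0:5] → '.53mm'.
Captured: group 1 = '', group 2 = '.53mm'.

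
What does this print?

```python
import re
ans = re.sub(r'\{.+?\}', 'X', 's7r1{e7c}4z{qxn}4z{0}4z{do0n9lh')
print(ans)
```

s7r1X4zX4zX4z{do0n9lh

The `?` after the quantifier makes it lazy — it takes as little as possible before letting the rest of the pattern try.
Each match is replaced by 'X'.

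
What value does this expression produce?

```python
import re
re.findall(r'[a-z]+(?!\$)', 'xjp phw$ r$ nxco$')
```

['xjp', 'ph', 'nxc']

The negative lookahead/lookbehind blocks any match where the forbidden context is present.
Scanning left to right: at [0:3] → 'xjp'; at [4:6] → 'ph'; at [12:15] → 'nxc'.
No capturing groups, so `findall` returns the 3 full match strings.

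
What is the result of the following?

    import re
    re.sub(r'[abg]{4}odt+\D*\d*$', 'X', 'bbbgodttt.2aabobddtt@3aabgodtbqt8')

'bbbgodttt.2aabobddtt@3X'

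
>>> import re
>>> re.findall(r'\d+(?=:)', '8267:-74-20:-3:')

['8267', '20', '3']

The `(?=…)`/`(?<=…)` assertion just peeks at neighbouring text; it doesn't advance the match position.
No capturing groups, so `findall` returns the 3 full match strings.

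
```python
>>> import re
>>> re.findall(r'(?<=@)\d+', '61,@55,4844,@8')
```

The `(?=…)`/`(?<=…)` assertion just peeks at neighbouring text; it doesn't advance the match position.
With no groups in the pattern, `findall` gives back each whole match — 2 here.

['55', '8']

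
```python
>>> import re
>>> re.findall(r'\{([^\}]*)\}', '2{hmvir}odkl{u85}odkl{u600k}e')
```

['hmvir', 'u85', 'u600k']

`findall` collects group 1 from each match (3 total).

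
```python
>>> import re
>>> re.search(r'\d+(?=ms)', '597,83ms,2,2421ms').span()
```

Because the assertion is zero-width, the text it checks is not consumed and won't appear in the result.
The match spans [4:6] → '83'.

(4, 6)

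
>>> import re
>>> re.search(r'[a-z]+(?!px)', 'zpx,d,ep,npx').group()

'zpx'

`(?!…)`/`(?<!…)` only lets a position through if the neighbouring text does NOT match; no characters are consumed.
`search` walks the string left to right and returns the first match it finds.
The match spans [0:3] → 'zpx'.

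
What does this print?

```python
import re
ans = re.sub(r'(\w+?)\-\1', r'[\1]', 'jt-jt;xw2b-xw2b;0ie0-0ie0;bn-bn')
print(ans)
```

After group 1 captures some text, `\1` only succeeds where that same text appears again.
Each match is replaced using the text its own group 1 captured.

[jt];[xw2b];[0ie0];[bn]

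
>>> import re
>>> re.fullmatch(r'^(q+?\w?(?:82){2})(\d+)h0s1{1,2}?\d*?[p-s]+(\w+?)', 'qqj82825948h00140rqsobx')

None

Pattern: anchored at the start of the string; then one or more of a literal 'q' (lazy), then optionally a word character, then the literal '82' repeated 2 times (captured); then one or more of a digit (captured); then the literal 'h0s', then 1 to 2 of the literal '1' (lazy); then zero or more of a digit (lazy), then one or more of a character in [p-s]; then one or more of a word character (lazy) (captured).
`fullmatch` succeeds only if the pattern covers the string from start to end.
Here the string isn't matched end-to-end, so the call returns None.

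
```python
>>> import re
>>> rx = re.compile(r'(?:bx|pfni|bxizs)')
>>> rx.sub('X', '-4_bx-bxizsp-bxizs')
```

'-4_X-Xizsp-Xizs'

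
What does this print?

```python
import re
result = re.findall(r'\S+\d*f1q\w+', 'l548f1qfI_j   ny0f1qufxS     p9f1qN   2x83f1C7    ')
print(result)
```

['l548f1qfI_j', 'ny0f1qufxS', 'p9f1qN']

This matches one or more of a non-whitespace character; then zero or more of a digit, then the literal 'f1q', then one or more of a word character.
Matches: at [0:11] → 'l548f1qfI_j'; at [14:24] → 'ny0f1qufxS'; at [29:35] → 'p9f1qN'.
`findall` yields the raw match text (3 of them) because the pattern has no groups.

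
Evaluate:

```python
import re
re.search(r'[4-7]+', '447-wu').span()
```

The match spans [0:3] → '447'.

(0, 3)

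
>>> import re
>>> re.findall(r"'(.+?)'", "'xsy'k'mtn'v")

['xsy', 'mtn']

Because the quantifier is non-greedy, it stops expanding at the earliest point where the rest of the pattern can succeed.
With a single group, `findall` returns only what that group captured — 2 items.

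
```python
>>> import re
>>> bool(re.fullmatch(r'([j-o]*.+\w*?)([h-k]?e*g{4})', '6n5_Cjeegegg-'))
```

False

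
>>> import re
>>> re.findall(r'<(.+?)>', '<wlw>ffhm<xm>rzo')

['wlw', 'xm']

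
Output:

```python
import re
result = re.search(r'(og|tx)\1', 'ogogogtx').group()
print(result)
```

ogog

`\1` is not a pattern — it's the concrete string captured by group 1, re-applied verbatim.
`search` walks the string left to right and returns the first match it finds.
The match spans [0:4] → 'ogog'.
Captured: group 1 = 'og'.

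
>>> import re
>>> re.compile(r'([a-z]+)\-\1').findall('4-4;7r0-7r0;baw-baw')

`\1` is not a pattern — it's the concrete string captured by group 1, re-applied verbatim.
Because there's exactly one group, `findall` drops the full match and keeps group 1 from the one hit.

['baw']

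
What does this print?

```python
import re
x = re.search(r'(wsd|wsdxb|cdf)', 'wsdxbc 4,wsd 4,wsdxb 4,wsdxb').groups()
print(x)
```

The regex engine tests alternatives in the order written; an earlier branch that matches wins even if a later one would match more.
`search` walks the string left to right and returns the first match it finds.
The match spans [0:3] → 'wsd'.
Captured: group 1 = 'wsd'.

('wsd',)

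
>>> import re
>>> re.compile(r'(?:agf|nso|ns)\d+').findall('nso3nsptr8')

['nso3']

Scanning left to right: at [0:4] → 'nso3'.
Since nothing is captured, `findall` lists the 1 matched substring directly.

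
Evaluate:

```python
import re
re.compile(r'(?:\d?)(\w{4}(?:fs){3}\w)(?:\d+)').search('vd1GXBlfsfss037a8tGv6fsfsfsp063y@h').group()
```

The pattern matches optionally a digit (non-capturing group); then exactly 4 of a word character, then the literal 'fs' repeated 3 times, then a word character (captured); then one or more of a digit (non-capturing group).
`re.search` tries every starting position until one works.
The match spans [16:31] → '8tGv6fsfsfsp063'.
Captured: group 1 = 'tGv6fsfsfsp'.

'8tGv6fsfsfsp063'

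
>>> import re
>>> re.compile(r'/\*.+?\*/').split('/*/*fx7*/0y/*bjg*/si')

The `?` after the quantifier makes it lazy — it takes as little as possible before letting the rest of the pattern try.
Matches to split on: at [0:9] → '/*/*fx7*/'; at [11:18] → '/*bjg*/'.
Each match becomes a cut point; 3 segments remain.

['', '0y', 'si']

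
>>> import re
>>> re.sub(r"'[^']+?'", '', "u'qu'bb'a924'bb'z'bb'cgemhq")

Matches: at [1:5] → "'qu'"; at [7:13] → "'a924'"; at [15:18] → "'z'".
Every occurrence is swapped for ''.

"ubbbbbb'cgemhq"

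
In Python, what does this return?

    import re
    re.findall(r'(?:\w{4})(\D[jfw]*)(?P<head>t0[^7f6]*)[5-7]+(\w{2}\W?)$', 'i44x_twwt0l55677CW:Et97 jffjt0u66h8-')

Pattern: exactly 4 of a word character (non-capturing group); then a non-digit, then zero or more of one of [jfw] (captured); then the literal 't0', then zero or more of any character except [7f6] (captured as 'head'); then one or more of a character in [5-7]; then exactly 2 of a word character, then optionally a non-word character (captured); then anchored at the end.
Scanning left to right: at [19:36] match 'Et97 jffjt0u66h8-', groups = (' jffj', 't0u', 'h8-').
`findall` packs the 3 group values into a tuple for every match.

[(' jffj', 't0u', 'h8-')]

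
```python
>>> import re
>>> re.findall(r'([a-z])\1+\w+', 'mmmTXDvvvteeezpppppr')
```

['m']

`\1` has to match the exact text group 1 already captured.
One capturing group, so `findall` returns just the captured substring from the one match — 1 in all.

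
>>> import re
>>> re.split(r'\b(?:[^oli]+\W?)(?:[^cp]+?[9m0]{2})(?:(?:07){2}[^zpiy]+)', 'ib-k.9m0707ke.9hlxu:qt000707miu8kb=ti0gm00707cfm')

Pattern: a word boundary (`\b`, zero-width); then one or more of any character except [oli], then optionally a non-word character (non-capturing group); then one or more of any character except [cp] (lazy), then exactly 2 of one of [9m0] (non-capturing group); then the literal '07' repeated 2 times, then one or more of any character except [zpiy] (non-capturing group).
Matches to split on: at [2:29] → '-k.9m0707ke.9hlxu:qt000707m'; at [34:48] → '=ti0gm00707cfm'.
`split` removes every match and returns the 3 fragments in between.

['ib', 'iu8kb', '']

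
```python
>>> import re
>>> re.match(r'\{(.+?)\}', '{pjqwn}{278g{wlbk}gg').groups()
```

('pjqwn',)

A `+?`/`*?`/`{m,n}?` starts at its minimum and grows only as far as needed for what follows to match.
`re.match` only tries the pattern at the start of the string.
The match spans [0:7] → '{pjqwn}'.
Captured: group 1 = 'pjqwn'.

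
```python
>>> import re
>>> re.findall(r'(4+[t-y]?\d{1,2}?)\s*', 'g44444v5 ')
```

Pattern: one or more of a literal '4', then optionally a character in [t-y], then 1 to 2 of a digit (lazy) (captured); then zero or more of whitespace.
Walking the string: at [1:9] match '44444v5 ', group 1 = '44444v5'.
Because there's exactly one group, `findall` drops the full match and keeps group 1 from the one hit.

['44444v5']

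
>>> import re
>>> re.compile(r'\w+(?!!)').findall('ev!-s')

['e', 's']

A negative assertion filters positions out without eating any characters.
No capturing groups, so `findall` returns the 2 full match strings.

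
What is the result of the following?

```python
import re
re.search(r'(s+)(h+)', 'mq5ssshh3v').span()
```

(3, 8)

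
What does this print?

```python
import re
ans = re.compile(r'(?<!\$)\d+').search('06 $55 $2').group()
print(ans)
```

Because the assertion is negative and zero-width, positions next to the forbidden text are skipped.
`search` walks the string left to right and returns the first match it finds.
The match spans [0:2] → '06'.

06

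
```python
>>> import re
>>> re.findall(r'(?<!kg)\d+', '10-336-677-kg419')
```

The negative lookaround is zero-width — it rules out positions where the adjacent text would match, without consuming anything.
Walking the string: at [0:2] → '10'; at [3:6] → '336'; at [7:10] → '677'; at [14:16] → '19'.
No capturing groups, so `findall` returns the 4 full match strings.

['10', '336', '677', '19']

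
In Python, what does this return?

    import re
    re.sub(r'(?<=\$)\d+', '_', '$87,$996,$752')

'$_,$_,$_'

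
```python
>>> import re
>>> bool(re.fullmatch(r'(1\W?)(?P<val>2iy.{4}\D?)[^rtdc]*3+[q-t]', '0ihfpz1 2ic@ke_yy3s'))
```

False

For `fullmatch`, every character of the input must be accounted for by the pattern.
Here the string isn't matched end-to-end, so the call returns None, and `bool(None)` is False.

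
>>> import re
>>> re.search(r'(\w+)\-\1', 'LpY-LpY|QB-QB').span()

(0, 7)

`\1` is not a pattern — it's the concrete string captured by group 1, re-applied verbatim.
`re.search` scans for the first position where the pattern succeeds.
The match spans [0:7] → 'LpY-LpY'.
Captured: group 1 = 'LpY'.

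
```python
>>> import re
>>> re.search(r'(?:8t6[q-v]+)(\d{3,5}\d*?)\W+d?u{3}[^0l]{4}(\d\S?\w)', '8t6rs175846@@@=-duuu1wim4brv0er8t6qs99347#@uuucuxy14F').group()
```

This matches the literal '8', then the literal 't6', then one or more of a character in [q-v] (non-capturing group); then 3 to 5 of a digit, then zero or more of a digit (lazy) (captured); then one or more of a non-word character, then optionally a literal 'd'; then exactly 3 of the literal 'u', then exactly 4 of any character except [0l]; then a digit, then optionally a non-whitespace character, then a word character (captured).
`re.search` scans for the first position where the pattern succeeds.
The match spans [0:27] → '8t6rs175846@@@=-duuu1wim4br'.
Captured: group 1 = '175846', group 2 = '4br'.

'8t6rs175846@@@=-duuu1wim4br'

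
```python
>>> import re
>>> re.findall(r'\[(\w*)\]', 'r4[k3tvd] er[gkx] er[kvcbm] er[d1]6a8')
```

Walking the string: at [2:9] match '[k3tvd]', group 1 = 'k3tvd'; at [12:17] match '[gkx]', group 1 = 'gkx'; at [20:27] match '[kvcbm]', group 1 = 'kvcbm'; at [30:34] match '[d1]', group 1 = 'd1'.
Because there's exactly one group, `findall` drops the full match and keeps group 1 from each hit.

['k3tvd', 'gkx', 'kvcbm', 'd1']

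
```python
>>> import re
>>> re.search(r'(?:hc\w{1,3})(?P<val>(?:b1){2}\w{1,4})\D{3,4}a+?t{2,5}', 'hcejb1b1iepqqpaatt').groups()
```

This matches the literal 'hc', then 1 to 3 of a word character (non-capturing group); then the literal 'b1' repeated 2 times, then 1 to 4 of a word character (captured as 'val'); then 3 to 4 of a non-digit, then one or more of a literal 'a' (lazy), then 2 to 5 of a literal 't'.
`re.search` scans for the first position where the pattern succeeds.
The match spans [0:18] → 'hcejb1b1iepqqpaatt'.
Captured: group 1 = 'b1b1iepq'.

('b1b1iepq',)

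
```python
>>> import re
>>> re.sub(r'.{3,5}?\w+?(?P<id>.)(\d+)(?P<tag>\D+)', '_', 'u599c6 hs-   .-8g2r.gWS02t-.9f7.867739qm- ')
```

Pattern: 3 to 5 of any character (lazy), then one or more of a word character (lazy); then any character (captured as 'id'); then one or more of a digit (captured); then one or more of a non-digit (captured as 'tag').
Matches: at [0:15] → 'u599c6 hs-   .-'; at [15:28] → '8g2r.gWS02t-.'; at [28:42] → '9f7.867739qm- '.
Every occurrence is swapped for '_'.

'___'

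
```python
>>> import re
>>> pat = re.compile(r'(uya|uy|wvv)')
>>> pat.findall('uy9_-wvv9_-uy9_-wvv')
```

['uy', 'wvv', 'uy', 'wvv']

Scanning left to right: at [0:2] match 'uy', group 1 = 'uy'; at [5:8] match 'wvv', group 1 = 'wvv'; at [11:13] match 'uy', group 1 = 'uy'; at [16:19] match 'wvv', group 1 = 'wvv'.
Because there's exactly one group, `findall` drops the full match and keeps group 1 from each hit.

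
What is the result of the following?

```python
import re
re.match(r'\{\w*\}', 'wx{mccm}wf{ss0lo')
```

`re.match` won't scan ahead — the pattern has to work from the very first character.
Here the pattern fails at index 0, so the call returns None.

None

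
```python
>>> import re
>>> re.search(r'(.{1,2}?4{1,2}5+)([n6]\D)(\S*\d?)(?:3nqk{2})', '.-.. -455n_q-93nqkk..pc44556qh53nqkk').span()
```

(4, 36)

This matches 1 to 2 of any character (lazy), then 1 to 2 of the literal '4', then one or more of the literal '5' (captured); then one of [n6], then a non-digit (captured); then zero or more of a non-whitespace character, then optionally a digit (captured); then the literal '3nq', then exactly 2 of a literal 'k' (non-capturing group).
`search` walks the string left to right and returns the first match it finds.
The match spans [4:36] → ' -455n_q-93nqkk..pc44556qh53nqkk'.
Captured: group 1 = ' -455', group 2 = 'n_', group 3 = 'q-93nqkk..pc44556qh5'.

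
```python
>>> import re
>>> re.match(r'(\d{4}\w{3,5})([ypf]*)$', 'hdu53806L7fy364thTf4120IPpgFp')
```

This matches exactly 4 of a digit, then 3 to 5 of a word character (captured); then zero or more of one of [ypf] (captured); then anchored at the end.
With `match`, the pattern is implicitly anchored at the beginning.
Here the string doesn't start with a match, so the call returns None.

None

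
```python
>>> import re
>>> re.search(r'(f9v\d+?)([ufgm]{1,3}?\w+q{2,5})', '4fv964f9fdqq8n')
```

None

Pattern: the literal 'f9v', then one or more of a digit (lazy) (captured); then 1 to 3 of one of [ufgm] (lazy), then one or more of a word character, then 2 to 5 of the literal 'q' (captured).
`re.search` tries every starting position until one works.
Here nothing in the string fits, so the call returns None.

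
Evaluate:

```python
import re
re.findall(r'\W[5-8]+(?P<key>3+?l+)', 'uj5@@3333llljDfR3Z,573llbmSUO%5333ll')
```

`findall` collects group 1 from each match (2 total).

['3ll', '333ll']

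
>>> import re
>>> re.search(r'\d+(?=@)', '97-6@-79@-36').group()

Because the assertion is zero-width, the text it checks is not consumed and won't appear in the result.
`re.search` scans for the first position where the pattern succeeds.
The match spans [3:4] → '6'.

'6'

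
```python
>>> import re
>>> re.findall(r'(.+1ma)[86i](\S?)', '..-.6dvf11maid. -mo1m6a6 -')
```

[('..-.6dvf11ma', 'd')]

Multiple groups make `findall` return tuples — one 2-tuple for the one match.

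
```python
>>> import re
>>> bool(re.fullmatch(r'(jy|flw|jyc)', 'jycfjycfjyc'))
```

False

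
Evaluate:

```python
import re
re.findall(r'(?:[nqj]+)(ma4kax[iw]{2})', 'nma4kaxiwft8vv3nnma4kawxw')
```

['ma4kaxiw']

The pattern matches one or more of one of [nqj] (non-capturing group); then the literal 'ma4', then the literal 'kax', then exactly 2 of one of [iw] (captured).
Walking the string: at [0:9] match 'nma4kaxiw', group 1 = 'ma4kaxiw'.
`findall` collects group 1 from the one match (1 total).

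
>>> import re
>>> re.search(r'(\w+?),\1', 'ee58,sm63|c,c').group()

'c,c'

`\1` is not a pattern — it's the concrete string captured by group 1, re-applied verbatim.
The match spans [10:13] → 'c,c'.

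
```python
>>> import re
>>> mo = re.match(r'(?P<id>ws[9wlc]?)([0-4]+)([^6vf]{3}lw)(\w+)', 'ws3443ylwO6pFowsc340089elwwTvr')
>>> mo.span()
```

(0, 30)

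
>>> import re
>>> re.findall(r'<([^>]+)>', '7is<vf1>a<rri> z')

['vf1', 'rri']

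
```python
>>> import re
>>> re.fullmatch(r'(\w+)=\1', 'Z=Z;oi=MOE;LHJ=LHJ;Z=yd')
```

`re.fullmatch` is like wrapping the pattern in `^…$` (in single-line mode).
Here the pattern can't cover the whole string, so the call returns None.

None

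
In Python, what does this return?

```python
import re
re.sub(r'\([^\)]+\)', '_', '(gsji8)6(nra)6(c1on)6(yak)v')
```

Matches: at [0:7] → '(gsji8)'; at [8:13] → '(nra)'; at [14:20] → '(c1on)'; at [21:26] → '(yak)'.
Each match is replaced by '_'.

'_6_6_6_v'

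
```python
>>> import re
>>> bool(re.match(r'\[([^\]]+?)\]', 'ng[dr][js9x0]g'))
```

`re.match` only tries the pattern at the start of the string.
Here the pattern fails at index 0, so the call returns None, and `bool(None)` is False.

False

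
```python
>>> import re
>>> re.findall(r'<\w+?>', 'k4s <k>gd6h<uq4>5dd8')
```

Scanning left to right: at [4:7] → '<k>'; at [11:16] → '<uq4>'.
With no groups in the pattern, `findall` gives back each whole match — 2 here.

['<k>', '<uq4>']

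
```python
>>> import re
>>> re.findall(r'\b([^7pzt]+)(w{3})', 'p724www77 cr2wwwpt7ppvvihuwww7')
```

Pattern: a word boundary (`\b`, zero-width); then one or more of any character except [7pzt] (captured); then exactly 3 of a literal 'w' (captured).
Scanning left to right: at [9:16] match ' cr2www', groups = (' cr2', 'www').
With 2 capturing groups, `findall` returns a 2-tuple per match.

[(' cr2', 'www')]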